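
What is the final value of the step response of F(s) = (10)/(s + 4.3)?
FVT: lim_{t→∞} y(t) = lim_{s→0} s*Y(s) where Y(s) = F(s)/s.
= lim_{s→0} F(s) = F(0) = num(0)/den(0) = 10/4.3 = 2.326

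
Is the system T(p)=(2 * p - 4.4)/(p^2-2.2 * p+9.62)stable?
Denominator: p^2 - 2.2*p + 9.62. Poles: 1.1 + 2.9j, 1.1 - 2.9j. All Re(p)<0: No (unstable)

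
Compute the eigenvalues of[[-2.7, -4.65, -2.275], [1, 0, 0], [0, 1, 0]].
Eigenvalues solve det(λI - A) = 0.
Characteristic polynomial: λ^3 + 2.7*λ^2 + 4.65*λ + 2.275 = 0.
Factor: (λ + 0.7)(λ^2 + 2*λ + 3.25) = 0.
Roots: -0.7, -1 + 1.5j, -1 - 1.5j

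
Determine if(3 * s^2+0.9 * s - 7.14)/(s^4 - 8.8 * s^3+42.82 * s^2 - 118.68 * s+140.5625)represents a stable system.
Denominator: s^4 - 8.8*s^3 + 42.82*s^2 - 118.68*s + 140.5625 = (s^2 - 3.2*s + 16.25)(s^2 - 5.6*s + 8.65). Poles: 1.6 + 3.7j, 1.6 - 3.7j, 2.8 + 0.9j, 2.8 - 0.9j. All Re(p)<0: No (unstable)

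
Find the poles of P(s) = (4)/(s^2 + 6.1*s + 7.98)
Set denominator = 0: s^2 + 6.1*s + 7.98 = (s + 1.9)(s + 4.2) = 0 → Poles: -1.9, -4.2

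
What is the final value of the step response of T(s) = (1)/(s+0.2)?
FVT: lim_{t→∞} y(t) = lim_{s→0} s*Y(s) where Y(s) = T(s)/s.
= lim_{s→0} T(s) = T(0) = num(0)/den(0) = 1/0.2 = 5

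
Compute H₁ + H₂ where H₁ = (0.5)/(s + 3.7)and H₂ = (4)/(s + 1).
Parallel: H = H₁ + H₂ = (n₁·d₂ + n₂·d₁)/(d₁·d₂).
n₁·d₂ = 0.5*s + 0.5. n₂·d₁ = 4*s + 14.8. Sum = 4.5*s + 15.3. d₁·d₂ = s^2 + 4.7*s + 3.7.
H(s) = (4.5*s + 15.3)/(s^2 + 4.7*s + 3.7)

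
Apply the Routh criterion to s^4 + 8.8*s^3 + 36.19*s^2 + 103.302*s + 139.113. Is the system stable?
Routh array:
s^4: [1, 36.19, 139.113]; s^3: [8.8, 103.302]; s^2: [24.4511, 139.113]; s^1: [53.235]; s^0: [139.113]
First column: [1, 8.8, 24.4511, 53.235, 139.113]. Sign changes = 0.
Yes, stable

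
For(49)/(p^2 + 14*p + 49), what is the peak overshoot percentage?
Standard form: ωn²/(p²+2ζωn·p+ωn²) → ωn = 7, ζ = 1.
ζ ≥ 1, so the response is non-oscillatory: peak overshoot = 0%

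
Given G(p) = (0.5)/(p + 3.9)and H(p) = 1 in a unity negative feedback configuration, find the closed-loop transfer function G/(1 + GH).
Closed-loop T = G/(1+GH).
Numerator: G_num * H_den = 0.5.
Denominator: G_den * H_den + G_num * H_num = (p + 3.9) + (0.5) = p + 4.4.
T(p) = (0.5)/(p + 4.4)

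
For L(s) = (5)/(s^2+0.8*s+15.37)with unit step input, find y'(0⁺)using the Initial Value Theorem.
IVT: y'(0⁺) = lim_{s→∞} s²·Y(s) = lim_{s→∞} s·L(s).
deg(num) = 0, deg(den) = 2, relative degree = 2 ≥ 2, so s·L(s) → 0. Initial slope = 0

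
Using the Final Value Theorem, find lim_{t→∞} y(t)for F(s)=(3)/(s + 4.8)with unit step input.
FVT: lim_{t→∞} y(t) = lim_{s→0} s*Y(s) where Y(s) = F(s)/s.
= lim_{s→0} F(s) = F(0) = num(0)/den(0) = 3/4.8 = 0.625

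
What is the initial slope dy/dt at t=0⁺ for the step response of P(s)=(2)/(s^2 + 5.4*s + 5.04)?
IVT: y'(0⁺) = lim_{s→∞} s²·Y(s) = lim_{s→∞} s·P(s).
deg(num) = 0, deg(den) = 2, relative degree = 2 ≥ 2, so s·P(s) → 0. Initial slope = 0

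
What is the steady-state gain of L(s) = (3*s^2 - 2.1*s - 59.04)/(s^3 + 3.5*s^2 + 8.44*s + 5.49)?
DC gain = L(0) = num(0)/den(0) = -59.04/5.49 = -10.75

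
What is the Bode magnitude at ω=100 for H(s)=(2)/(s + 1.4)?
Substitute s = j*100: H(j100) = 0.000279945 - 0.0199961j.
|H(j100)| = sqrt(Re² + Im²) = 0.02.
20*log₁₀(0.02) = -33.98 dB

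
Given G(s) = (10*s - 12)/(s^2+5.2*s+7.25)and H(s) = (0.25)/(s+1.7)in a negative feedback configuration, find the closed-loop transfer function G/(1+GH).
Closed-loop T = G/(1+GH).
Numerator: G_num * H_den = 10*s^2 + 5*s - 20.4.
Denominator: G_den * H_den + G_num * H_num = (s^3 + 6.9*s^2 + 16.09*s + 12.325) + (2.5*s - 3) = s^3 + 6.9*s^2 + 18.59*s + 9.325.
T(s) = (10*s^2 + 5*s - 20.4)/(s^3 + 6.9*s^2 + 18.59*s + 9.325)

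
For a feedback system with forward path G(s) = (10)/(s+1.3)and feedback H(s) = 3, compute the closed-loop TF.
Closed-loop T = G/(1+GH).
Numerator: G_num * H_den = 10.
Denominator: G_den * H_den + G_num * H_num = (s + 1.3) + (30) = s + 31.3.
T(s) = (10)/(s + 31.3)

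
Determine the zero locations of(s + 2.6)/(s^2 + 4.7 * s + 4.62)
Set numerator = 0: s + 2.6 = 0 → Zeros: -2.6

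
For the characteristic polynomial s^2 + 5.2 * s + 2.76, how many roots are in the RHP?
s^2 + 5.2*s + 2.76 = (s + 4.6)(s + 0.6). Poles: -0.6, -4.6. RHP poles (Re>0): 0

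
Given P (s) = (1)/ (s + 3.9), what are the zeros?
Numerator is a nonzero constant (1) → Zeros: none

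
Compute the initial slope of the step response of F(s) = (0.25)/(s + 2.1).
IVT: y'(0⁺) = lim_{s→∞} s²·Y(s) = lim_{s→∞} s·F(s).
deg(num) = 0, deg(den) = 1, relative degree = 1, so s·F(s) → (leading num)/(leading den) = 0.25/1 = 0.25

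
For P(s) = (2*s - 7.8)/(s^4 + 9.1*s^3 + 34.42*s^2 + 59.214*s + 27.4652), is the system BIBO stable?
Denominator: s^4 + 9.1*s^3 + 34.42*s^2 + 59.214*s + 27.4652 = (s + 0.7)(s + 3.4)(s^2 + 5*s + 11.54). Poles: -0.7, -2.5 + 2.3j, -2.5 - 2.3j, -3.4. All Re(p)<0: Yes (stable)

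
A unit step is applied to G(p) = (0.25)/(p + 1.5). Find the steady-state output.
FVT: lim_{t→∞} y(t) = lim_{p→0} p*Y(p) where Y(p) = G(p)/p.
= lim_{p→0} G(p) = G(0) = num(0)/den(0) = 0.25/1.5 = 0.1667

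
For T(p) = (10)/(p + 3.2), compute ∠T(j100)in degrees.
Substitute p = j*100: T(j100) = 0.00319673 - 0.0998977j.
∠T(j100) = atan2(Im, Re) = atan2(-0.0998977, 0.00319673) = -88.17°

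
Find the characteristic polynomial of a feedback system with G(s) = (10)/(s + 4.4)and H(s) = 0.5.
Characteristic poly = G_den * H_den + G_num * H_num = (s + 4.4) + (5) = s + 9.4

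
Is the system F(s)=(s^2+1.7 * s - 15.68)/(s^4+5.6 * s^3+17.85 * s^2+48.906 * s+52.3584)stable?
Denominator: s^4 + 5.6*s^3 + 17.85*s^2 + 48.906*s + 52.3584 = (s + 1.8)(s + 3.2)(s^2 + 0.6*s + 9.09). Poles: -0.3 + 3j, -0.3 - 3j, -1.8, -3.2. All Re(p)<0: Yes (stable)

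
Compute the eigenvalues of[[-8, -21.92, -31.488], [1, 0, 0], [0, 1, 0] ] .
Eigenvalues solve det(λI - A) = 0.
Characteristic polynomial: λ^3 + 8*λ^2 + 21.92*λ + 31.488 = 0.
Factor: (λ + 4.8)(λ^2 + 3.2*λ + 6.56) = 0.
Roots: -1.6 + 2j, -1.6 - 2j, -4.8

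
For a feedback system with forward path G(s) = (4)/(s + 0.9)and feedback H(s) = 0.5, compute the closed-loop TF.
Closed-loop T = G/(1+GH).
Numerator: G_num * H_den = 4.
Denominator: G_den * H_den + G_num * H_num = (s + 0.9) + (2) = s + 2.9.
T(s) = (4)/(s + 2.9)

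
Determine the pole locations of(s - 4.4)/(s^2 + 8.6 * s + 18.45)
Set denominator = 0: s^2 + 8.6*s + 18.45 = (s + 4.1)(s + 4.5) = 0 → Poles: -4.1, -4.5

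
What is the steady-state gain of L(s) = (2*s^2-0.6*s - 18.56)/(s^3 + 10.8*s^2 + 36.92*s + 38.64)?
DC gain = L(0) = num(0)/den(0) = -18.56/38.64 = -0.4803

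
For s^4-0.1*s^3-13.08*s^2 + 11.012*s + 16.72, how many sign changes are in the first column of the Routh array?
Routh array:
s^4: [1, -13.08, 16.72]; s^3: [-0.1, 11.012]; s^2: [97.04, 16.72]; s^1: [11.0292]; s^0: [16.72]
First column: [1, -0.1, 97.04, 11.0292, 16.72]. Sign changes = 2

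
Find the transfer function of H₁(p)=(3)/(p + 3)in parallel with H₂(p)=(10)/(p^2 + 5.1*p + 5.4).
Parallel: H = H₁ + H₂ = (n₁·d₂ + n₂·d₁)/(d₁·d₂).
n₁·d₂ = 3*p^2 + 15.3*p + 16.2. n₂·d₁ = 10*p + 30. Sum = 3*p^2 + 25.3*p + 46.2. d₁·d₂ = p^3 + 8.1*p^2 + 20.7*p + 16.2.
H(p) = (3*p^2 + 25.3*p + 46.2)/(p^3 + 8.1*p^2 + 20.7*p + 16.2)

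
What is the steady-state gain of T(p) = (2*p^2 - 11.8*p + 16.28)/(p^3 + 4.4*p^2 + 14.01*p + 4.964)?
DC gain = T(0) = num(0)/den(0) = 16.28/4.964 = 3.28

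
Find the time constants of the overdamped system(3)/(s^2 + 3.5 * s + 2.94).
Overdamped: real poles at -2.1, -1.4. τ = -1/pole → τ₁ = 0.4762, τ₂ = 0.7143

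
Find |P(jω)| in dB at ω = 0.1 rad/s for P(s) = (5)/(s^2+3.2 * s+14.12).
Substitute s = j*0.1: P(j0.1) = 0.354176 - 0.00803235j.
|P(j0.1)| = sqrt(Re² + Im²) = 0.3543.
20*log₁₀(0.3543) = -9.01 dB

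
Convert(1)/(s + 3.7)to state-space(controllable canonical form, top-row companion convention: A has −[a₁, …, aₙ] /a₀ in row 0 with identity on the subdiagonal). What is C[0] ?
Reachable canonical form: C = numerator coefficients (right-aligned, zero-padded to length n).
num = 1, C = [[1]].
C[0] = 1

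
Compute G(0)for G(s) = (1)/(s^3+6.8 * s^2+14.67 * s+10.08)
DC gain = G(0) = num(0)/den(0) = 1/10.08 = 0.09921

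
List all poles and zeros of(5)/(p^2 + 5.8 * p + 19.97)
Set denominator = 0: p^2 + 5.8*p + 19.97 = 0 → Poles: -2.9 + 3.4j, -2.9 - 3.4j
Numerator is a nonzero constant (5) → Zeros: none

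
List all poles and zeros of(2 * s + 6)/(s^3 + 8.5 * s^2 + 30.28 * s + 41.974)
Set denominator = 0: s^3 + 8.5*s^2 + 30.28*s + 41.974 = (s + 3.1)(s^2 + 5.4*s + 13.54) = 0 → Poles: -2.7 + 2.5j, -2.7 - 2.5j, -3.1
Set numerator = 0: 2*s + 6 = 0 → Zeros: -3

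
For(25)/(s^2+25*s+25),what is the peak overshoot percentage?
Standard form: ωn²/(s²+2ζωn·s+ωn²) → ωn = 5, ζ = 2.5.
ζ ≥ 1, so the response is non-oscillatory: peak overshoot = 0%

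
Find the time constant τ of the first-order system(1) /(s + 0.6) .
First-order system: τ = -1/pole. Pole = -0.6. τ = -1/(-0.6) = 1.667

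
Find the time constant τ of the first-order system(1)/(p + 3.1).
First-order system: τ = -1/pole. Pole = -3.1. τ = -1/(-3.1) = 0.3226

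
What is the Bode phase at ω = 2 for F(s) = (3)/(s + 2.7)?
Substitute s = j*2: F(j2) = 0.717449 - 0.531444j.
∠F(j2) = atan2(Im, Re) = atan2(-0.531444, 0.717449) = -36.53°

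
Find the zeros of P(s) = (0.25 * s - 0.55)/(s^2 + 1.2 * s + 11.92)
Set numerator = 0: 0.25*s - 0.55 = 0 → Zeros: 2.2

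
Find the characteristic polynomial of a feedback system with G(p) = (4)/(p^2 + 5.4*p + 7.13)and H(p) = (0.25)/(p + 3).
Characteristic poly = G_den * H_den + G_num * H_num = (p^3 + 8.4*p^2 + 23.33*p + 21.39) + (1) = p^3 + 8.4*p^2 + 23.33*p + 22.39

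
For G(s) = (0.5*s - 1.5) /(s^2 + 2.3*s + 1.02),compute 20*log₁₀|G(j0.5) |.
Substitute s = j*0.5: G(j0.5) = -0.452908 + 1.0011j.
|G(j0.5)| = sqrt(Re² + Im²) = 1.099.
20*log₁₀(1.099) = 0.82 dB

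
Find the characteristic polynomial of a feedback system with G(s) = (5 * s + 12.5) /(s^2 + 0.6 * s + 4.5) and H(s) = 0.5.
Characteristic poly = G_den * H_den + G_num * H_num = (s^2 + 0.6*s + 4.5) + (2.5*s + 6.25) = s^2 + 3.1*s + 10.75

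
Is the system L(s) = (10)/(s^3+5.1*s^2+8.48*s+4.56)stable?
Denominator: s^3 + 5.1*s^2 + 8.48*s + 4.56 = (s + 2)(s + 1.2)(s + 1.9). Poles: -1.2, -1.9, -2. All Re(p)<0: Yes (stable)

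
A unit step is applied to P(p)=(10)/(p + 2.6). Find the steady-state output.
FVT: lim_{t→∞} y(t) = lim_{p→0} p*Y(p) where Y(p) = P(p)/p.
= lim_{p→0} P(p) = P(0) = num(0)/den(0) = 10/2.6 = 3.846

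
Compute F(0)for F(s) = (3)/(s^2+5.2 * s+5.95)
DC gain = F(0) = num(0)/den(0) = 3/5.95 = 0.5042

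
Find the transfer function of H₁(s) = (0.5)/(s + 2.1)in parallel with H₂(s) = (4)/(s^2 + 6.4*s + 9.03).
Parallel: H = H₁ + H₂ = (n₁·d₂ + n₂·d₁)/(d₁·d₂).
n₁·d₂ = 0.5*s^2 + 3.2*s + 4.515. n₂·d₁ = 4*s + 8.4. Sum = 0.5*s^2 + 7.2*s + 12.915. d₁·d₂ = s^3 + 8.5*s^2 + 22.47*s + 18.963.
H(s) = (0.5*s^2 + 7.2*s + 12.915)/(s^3 + 8.5*s^2 + 22.47*s + 18.963)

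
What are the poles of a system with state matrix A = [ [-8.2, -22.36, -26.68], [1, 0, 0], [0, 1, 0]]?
Eigenvalues solve det(λI - A) = 0.
Characteristic polynomial: λ^3 + 8.2*λ^2 + 22.36*λ + 26.68 = 0.
Factor: (λ + 4.6)(λ^2 + 3.6*λ + 5.8) = 0.
Roots: -1.8 + 1.6j, -1.8 - 1.6j, -4.6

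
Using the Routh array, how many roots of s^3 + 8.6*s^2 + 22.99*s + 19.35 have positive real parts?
Routh array:
s^3: [1, 22.99]; s^2: [8.6, 19.35]; s^1: [20.74]; s^0: [19.35]
First column: [1, 8.6, 20.74, 19.35]. Sign changes = RHP roots = 0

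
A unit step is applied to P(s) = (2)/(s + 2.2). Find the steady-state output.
FVT: lim_{t→∞} y(t) = lim_{s→0} s*Y(s) where Y(s) = P(s)/s.
= lim_{s→0} P(s) = P(0) = num(0)/den(0) = 2/2.2 = 0.9091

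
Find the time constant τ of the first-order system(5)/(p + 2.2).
First-order system: τ = -1/pole. Pole = -2.2. τ = -1/(-2.2) = 0.4545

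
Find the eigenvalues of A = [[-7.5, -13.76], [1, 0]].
Eigenvalues solve det(λI - A) = 0.
Characteristic polynomial: λ^2 + 7.5*λ + 13.76 = 0.
Factor: (λ + 3.2)(λ + 4.3) = 0.
Roots: -3.2, -4.3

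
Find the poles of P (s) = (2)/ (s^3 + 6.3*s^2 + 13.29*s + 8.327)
Set denominator = 0: s^3 + 6.3*s^2 + 13.29*s + 8.327 = (s + 1.1)(s^2 + 5.2*s + 7.57) = 0 → Poles: -1.1, -2.6 + 0.9j, -2.6 - 0.9j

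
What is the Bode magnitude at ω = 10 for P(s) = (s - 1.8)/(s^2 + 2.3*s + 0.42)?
Substitute s = j*10: P(j10) = 0.0391802 - 0.0913723j.
|P(j10)| = sqrt(Re² + Im²) = 0.09942.
20*log₁₀(0.09942) = -20.05 dB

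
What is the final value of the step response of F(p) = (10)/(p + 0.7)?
FVT: lim_{t→∞} y(t) = lim_{p→0} p*Y(p) where Y(p) = F(p)/p.
= lim_{p→0} F(p) = F(0) = num(0)/den(0) = 10/0.7 = 14.29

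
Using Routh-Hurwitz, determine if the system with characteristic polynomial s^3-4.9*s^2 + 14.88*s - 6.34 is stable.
Routh array:
s^3: [1, 14.88]; s^2: [-4.9, -6.34]; s^1: [13.5861]; s^0: [-6.34]
First column: [1, -4.9, 13.5861, -6.34]. Sign changes = 3.
No, unstable (3 RHP root(s))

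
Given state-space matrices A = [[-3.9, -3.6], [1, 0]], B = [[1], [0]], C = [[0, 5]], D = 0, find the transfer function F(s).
F(s) = C(sI - A)⁻¹B + D.
Characteristic polynomial det(sI - A) = s^2 + 3.9*s + 3.6.
Numerator from C·adj(sI-A)·B + D·det(sI-A) = 5.
F(s) = (5)/(s^2 + 3.9*s + 3.6)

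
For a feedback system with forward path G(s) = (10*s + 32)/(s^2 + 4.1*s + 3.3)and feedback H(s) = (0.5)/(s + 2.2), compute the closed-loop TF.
Closed-loop T = G/(1+GH).
Numerator: G_num * H_den = 10*s^2 + 54*s + 70.4.
Denominator: G_den * H_den + G_num * H_num = (s^3 + 6.3*s^2 + 12.32*s + 7.26) + (5*s + 16) = s^3 + 6.3*s^2 + 17.32*s + 23.26.
T(s) = (10*s^2 + 54*s + 70.4)/(s^3 + 6.3*s^2 + 17.32*s + 23.26)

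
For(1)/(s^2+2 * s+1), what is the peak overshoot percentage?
Standard form: ωn²/(s²+2ζωn·s+ωn²) → ωn = 1, ζ = 1.
ζ ≥ 1, so the response is non-oscillatory: peak overshoot = 0%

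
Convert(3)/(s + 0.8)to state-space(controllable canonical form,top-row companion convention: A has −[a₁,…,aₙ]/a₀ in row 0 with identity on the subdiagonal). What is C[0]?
Reachable canonical form: C = numerator coefficients (right-aligned, zero-padded to length n).
num = 3, C = [[3]].
C[0] = 3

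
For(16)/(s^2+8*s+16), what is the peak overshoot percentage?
Standard form: ωn²/(s²+2ζωn·s+ωn²) → ωn = 4, ζ = 1.
ζ ≥ 1, so the response is non-oscillatory: peak overshoot = 0%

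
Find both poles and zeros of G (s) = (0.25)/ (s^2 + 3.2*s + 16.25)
Set denominator = 0: s^2 + 3.2*s + 16.25 = 0 → Poles: -1.6 + 3.7j, -1.6 - 3.7j
Numerator is a nonzero constant (0.25) → Zeros: none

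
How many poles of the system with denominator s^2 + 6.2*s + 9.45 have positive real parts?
s^2 + 6.2*s + 9.45 = (s + 3.5)(s + 2.7). Poles: -2.7, -3.5. RHP poles (Re>0): 0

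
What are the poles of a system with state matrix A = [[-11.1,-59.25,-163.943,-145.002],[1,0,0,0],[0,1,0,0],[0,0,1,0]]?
Eigenvalues solve det(λI - A) = 0.
Characteristic polynomial: λ^4 + 11.1*λ^3 + 59.25*λ^2 + 163.943*λ + 145.002 = 0.
Factor: (λ + 4.4)(λ + 1.5)(λ^2 + 5.2*λ + 21.97) = 0.
Roots: -1.5, -2.6 + 3.9j, -2.6 - 3.9j, -4.4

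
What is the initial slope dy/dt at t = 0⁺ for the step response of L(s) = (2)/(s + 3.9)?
IVT: y'(0⁺) = lim_{s→∞} s²·Y(s) = lim_{s→∞} s·L(s).
deg(num) = 0, deg(den) = 1, relative degree = 1, so s·L(s) → (leading num)/(leading den) = 2/1 = 2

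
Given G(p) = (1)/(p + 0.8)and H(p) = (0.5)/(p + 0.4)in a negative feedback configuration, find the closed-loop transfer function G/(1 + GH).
Closed-loop T = G/(1+GH).
Numerator: G_num * H_den = p + 0.4.
Denominator: G_den * H_den + G_num * H_num = (p^2 + 1.2*p + 0.32) + (0.5) = p^2 + 1.2*p + 0.82.
T(p) = (p + 0.4)/(p^2 + 1.2*p + 0.82)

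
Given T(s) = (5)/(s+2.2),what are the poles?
Set denominator = 0: s + 2.2 = 0 → Poles: -2.2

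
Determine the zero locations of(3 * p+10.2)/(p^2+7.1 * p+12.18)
Set numerator = 0: 3*p + 10.2 = 0 → Zeros: -3.4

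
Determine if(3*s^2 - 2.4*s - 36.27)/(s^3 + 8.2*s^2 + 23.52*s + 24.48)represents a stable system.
Denominator: s^3 + 8.2*s^2 + 23.52*s + 24.48 = (s + 3.4)(s^2 + 4.8*s + 7.2). Poles: -2.4 + 1.2j, -2.4 - 1.2j, -3.4. All Re(p)<0: Yes (stable)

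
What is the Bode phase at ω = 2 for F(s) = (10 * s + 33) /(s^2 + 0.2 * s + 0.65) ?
Substitute s = j*2: F(j2) = -9.00944 - 7.0459j.
∠F(j2) = atan2(Im, Re) = atan2(-7.0459, -9.00944) = -141.97°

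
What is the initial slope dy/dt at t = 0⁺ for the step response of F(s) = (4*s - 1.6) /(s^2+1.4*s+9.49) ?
IVT: y'(0⁺) = lim_{s→∞} s²·Y(s) = lim_{s→∞} s·F(s).
deg(num) = 1, deg(den) = 2, relative degree = 1, so s·F(s) → (leading num)/(leading den) = 4/1 = 4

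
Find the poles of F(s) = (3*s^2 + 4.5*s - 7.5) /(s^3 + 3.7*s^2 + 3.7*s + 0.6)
Set denominator = 0: s^3 + 3.7*s^2 + 3.7*s + 0.6 = (s + 0.2)(s + 1.5)(s + 2) = 0 → Poles: -0.2, -1.5, -2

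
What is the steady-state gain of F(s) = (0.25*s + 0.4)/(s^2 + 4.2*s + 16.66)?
DC gain = F(0) = num(0)/den(0) = 0.4/16.66 = 0.02401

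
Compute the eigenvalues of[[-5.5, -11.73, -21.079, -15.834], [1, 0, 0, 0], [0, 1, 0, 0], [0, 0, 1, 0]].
Eigenvalues solve det(λI - A) = 0.
Characteristic polynomial: λ^4 + 5.5*λ^3 + 11.73*λ^2 + 21.079*λ + 15.834 = 0.
Factor: (λ + 1.2)(λ + 3.5)(λ^2 + 0.8*λ + 3.77) = 0.
Roots: -0.4 + 1.9j, -0.4 - 1.9j, -1.2, -3.5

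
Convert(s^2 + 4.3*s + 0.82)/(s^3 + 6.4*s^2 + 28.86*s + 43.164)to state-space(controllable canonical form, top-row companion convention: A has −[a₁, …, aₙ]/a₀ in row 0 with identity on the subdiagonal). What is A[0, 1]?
Reachable canonical form for den = s^3 + 6.4*s^2 + 28.86*s + 43.164: top row of A = -[a₁,a₂,...,aₙ]/a₀, ones on the subdiagonal, zeros elsewhere.
A = [[-6.4, -28.86, -43.164], [1, 0, 0], [0, 1, 0]].
A[0,1] = -28.86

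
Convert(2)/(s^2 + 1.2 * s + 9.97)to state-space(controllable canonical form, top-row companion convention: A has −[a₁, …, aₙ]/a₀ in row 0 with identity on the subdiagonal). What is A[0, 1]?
Reachable canonical form for den = s^2 + 1.2*s + 9.97: top row of A = -[a₁,a₂,...,aₙ]/a₀, ones on the subdiagonal, zeros elsewhere.
A = [[-1.2, -9.97], [1, 0]].
A[0,1] = -9.97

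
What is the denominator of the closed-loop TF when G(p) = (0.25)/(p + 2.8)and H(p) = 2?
Characteristic poly = G_den * H_den + G_num * H_num = (p + 2.8) + (0.5) = p + 3.3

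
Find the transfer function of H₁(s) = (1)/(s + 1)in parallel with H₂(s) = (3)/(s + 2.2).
Parallel: H = H₁ + H₂ = (n₁·d₂ + n₂·d₁)/(d₁·d₂).
n₁·d₂ = s + 2.2. n₂·d₁ = 3*s + 3. Sum = 4*s + 5.2. d₁·d₂ = s^2 + 3.2*s + 2.2.
H(s) = (4*s + 5.2)/(s^2 + 3.2*s + 2.2)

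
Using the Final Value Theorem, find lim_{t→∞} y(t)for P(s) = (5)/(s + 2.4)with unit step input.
FVT: lim_{t→∞} y(t) = lim_{s→0} s*Y(s) where Y(s) = P(s)/s.
= lim_{s→0} P(s) = P(0) = num(0)/den(0) = 5/2.4 = 2.083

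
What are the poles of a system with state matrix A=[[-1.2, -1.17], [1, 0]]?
Eigenvalues solve det(λI - A) = 0.
Characteristic polynomial: λ^2 + 1.2*λ + 1.17 = 0.
Roots: -0.6 + 0.9j, -0.6 - 0.9j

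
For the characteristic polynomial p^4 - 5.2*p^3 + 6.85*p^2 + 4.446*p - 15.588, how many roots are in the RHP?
p^4 - 5.2*p^3 + 6.85*p^2 + 4.446*p - 15.588 = (p + 1.2)(p - 3)(p^2 - 3.4*p + 4.33). Poles: -1.2, 1.7 + 1.2j, 1.7 - 1.2j, 3. RHP poles (Re>0): 3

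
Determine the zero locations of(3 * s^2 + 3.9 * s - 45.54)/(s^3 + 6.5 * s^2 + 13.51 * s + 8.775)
Set numerator = 0: 3*s^2 + 3.9*s - 45.54 = 3*(s - 3.3)(s + 4.6) = 0 → Zeros: -4.6, 3.3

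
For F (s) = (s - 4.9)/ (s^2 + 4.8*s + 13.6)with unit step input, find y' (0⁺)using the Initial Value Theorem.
IVT: y'(0⁺) = lim_{s→∞} s²·Y(s) = lim_{s→∞} s·F(s).
deg(num) = 1, deg(den) = 2, relative degree = 1, so s·F(s) → (leading num)/(leading den) = 1/1 = 1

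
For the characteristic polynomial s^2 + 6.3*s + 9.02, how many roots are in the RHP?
s^2 + 6.3*s + 9.02 = (s + 4.1)(s + 2.2). Poles: -2.2, -4.1. RHP poles (Re>0): 0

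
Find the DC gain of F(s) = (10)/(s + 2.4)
DC gain = F(0) = num(0)/den(0) = 10/2.4 = 4.167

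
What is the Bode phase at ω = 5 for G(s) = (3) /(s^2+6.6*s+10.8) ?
Substitute s = j*5: G(j5) = -0.0330069 - 0.0767061j.
∠G(j5) = atan2(Im, Re) = atan2(-0.0767061, -0.0330069) = -113.28°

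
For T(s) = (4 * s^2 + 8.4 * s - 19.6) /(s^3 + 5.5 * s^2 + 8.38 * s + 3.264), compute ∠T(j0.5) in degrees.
Substitute s = j*0.5: T(j0.5) = -1.08699 + 4.56253j.
∠T(j0.5) = atan2(Im, Re) = atan2(4.56253, -1.08699) = 103.40°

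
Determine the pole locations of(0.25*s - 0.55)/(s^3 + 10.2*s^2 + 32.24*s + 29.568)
Set denominator = 0: s^3 + 10.2*s^2 + 32.24*s + 29.568 = (s + 4.2)(s + 1.6)(s + 4.4) = 0 → Poles: -1.6, -4.2, -4.4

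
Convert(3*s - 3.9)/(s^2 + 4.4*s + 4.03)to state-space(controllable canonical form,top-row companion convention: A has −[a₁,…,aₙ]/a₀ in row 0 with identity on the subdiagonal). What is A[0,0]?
Reachable canonical form for den = s^2 + 4.4*s + 4.03: top row of A = -[a₁,a₂,...,aₙ]/a₀, ones on the subdiagonal, zeros elsewhere.
A = [[-4.4, -4.03], [1, 0]].
A[0,0] = -4.4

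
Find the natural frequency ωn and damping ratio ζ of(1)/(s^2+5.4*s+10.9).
Underdamped: complex pole -2.7 + 1.9j. ωn = |pole| = 3.302, ζ = -Re(pole)/ωn = 0.8178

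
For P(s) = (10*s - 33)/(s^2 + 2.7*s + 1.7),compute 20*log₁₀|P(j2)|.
Substitute s = j*2: P(j2) = 5.33817 + 3.83745j.
|P(j2)| = sqrt(Re² + Im²) = 6.574.
20*log₁₀(6.574) = 16.36 dB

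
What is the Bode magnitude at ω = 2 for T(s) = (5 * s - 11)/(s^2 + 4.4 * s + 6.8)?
Substitute s = j*2: T(j2) = 0.670732 + 1.46341j.
|T(j2)| = sqrt(Re² + Im²) = 1.61.
20*log₁₀(1.61) = 4.14 dB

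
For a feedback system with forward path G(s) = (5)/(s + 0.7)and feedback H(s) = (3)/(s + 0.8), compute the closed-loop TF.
Closed-loop T = G/(1+GH).
Numerator: G_num * H_den = 5*s + 4.
Denominator: G_den * H_den + G_num * H_num = (s^2 + 1.5*s + 0.56) + (15) = s^2 + 1.5*s + 15.56.
T(s) = (5*s + 4)/(s^2 + 1.5*s + 15.56)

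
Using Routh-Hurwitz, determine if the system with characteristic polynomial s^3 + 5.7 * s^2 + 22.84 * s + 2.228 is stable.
Routh array:
s^3: [1, 22.84]; s^2: [5.7, 2.228]; s^1: [22.4491]; s^0: [2.228]
First column: [1, 5.7, 22.4491, 2.228]. Sign changes = 0.
Yes, stable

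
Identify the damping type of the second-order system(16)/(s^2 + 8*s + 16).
Standard form: ωn²/(s²+2ζωn·s+ωn²) gives ωn=4, ζ=1.
Critically damped (ζ = 1)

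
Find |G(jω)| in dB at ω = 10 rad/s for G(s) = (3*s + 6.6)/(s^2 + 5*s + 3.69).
Substitute s = j*10: G(j10) = 0.073402 - 0.273387j.
|G(j10)| = sqrt(Re² + Im²) = 0.2831.
20*log₁₀(0.2831) = -10.96 dB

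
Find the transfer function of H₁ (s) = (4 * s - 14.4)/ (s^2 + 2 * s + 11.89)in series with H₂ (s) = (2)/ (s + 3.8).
Series: H = H₁ · H₂ = (n₁·n₂)/(d₁·d₂).
Num: n₁·n₂ = 8*s - 28.8. Den: d₁·d₂ = s^3 + 5.8*s^2 + 19.49*s + 45.182.
H(s) = (8*s - 28.8)/(s^3 + 5.8*s^2 + 19.49*s + 45.182)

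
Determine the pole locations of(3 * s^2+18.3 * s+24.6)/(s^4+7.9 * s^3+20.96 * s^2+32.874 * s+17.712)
Set denominator = 0: s^4 + 7.9*s^3 + 20.96*s^2 + 32.874*s + 17.712 = (s + 4.8)(s + 0.9)(s^2 + 2.2*s + 4.1) = 0 → Poles: -0.9, -1.1 + 1.7j, -1.1 - 1.7j, -4.8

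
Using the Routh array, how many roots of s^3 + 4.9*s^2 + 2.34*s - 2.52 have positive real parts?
Routh array:
s^3: [1, 2.34]; s^2: [4.9, -2.52]; s^1: [2.85429]; s^0: [-2.52]
First column: [1, 4.9, 2.85429, -2.52]. Sign changes = RHP roots = 1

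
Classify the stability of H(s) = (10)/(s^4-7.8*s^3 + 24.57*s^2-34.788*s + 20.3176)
Denominator: s^4 - 7.8*s^3 + 24.57*s^2 - 34.788*s + 20.3176 = (s^2 - 2.6*s + 2.33)(s^2 - 5.2*s + 8.72). Poles: 1.3 + 0.8j, 1.3 - 0.8j, 2.6 + 1.4j, 2.6 - 1.4j. Unstable (4 pole(s) in RHP)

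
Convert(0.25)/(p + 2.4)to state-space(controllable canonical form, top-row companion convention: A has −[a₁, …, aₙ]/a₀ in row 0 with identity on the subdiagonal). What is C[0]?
Reachable canonical form: C = numerator coefficients (right-aligned, zero-padded to length n).
num = 0.25, C = [[0.25]].
C[0] = 0.25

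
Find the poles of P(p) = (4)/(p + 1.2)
Set denominator = 0: p + 1.2 = 0 → Poles: -1.2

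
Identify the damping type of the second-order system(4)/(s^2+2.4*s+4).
Standard form: ωn²/(s²+2ζωn·s+ωn²) gives ωn=2, ζ=0.6.
Underdamped (ζ = 0.6 < 1)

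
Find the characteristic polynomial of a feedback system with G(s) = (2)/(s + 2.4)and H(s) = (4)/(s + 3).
Characteristic poly = G_den * H_den + G_num * H_num = (s^2 + 5.4*s + 7.2) + (8) = s^2 + 5.4*s + 15.2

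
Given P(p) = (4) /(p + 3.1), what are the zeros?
Numerator is a nonzero constant (4) → Zeros: none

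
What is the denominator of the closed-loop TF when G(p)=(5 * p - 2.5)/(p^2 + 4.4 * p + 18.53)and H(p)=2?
Characteristic poly = G_den * H_den + G_num * H_num = (p^2 + 4.4*p + 18.53) + (10*p - 5) = p^2 + 14.4*p + 13.53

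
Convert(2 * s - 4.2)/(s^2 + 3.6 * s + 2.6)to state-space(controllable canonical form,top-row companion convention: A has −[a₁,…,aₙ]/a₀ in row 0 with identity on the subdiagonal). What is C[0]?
Reachable canonical form: C = numerator coefficients (right-aligned, zero-padded to length n).
num = 2*s - 4.2, C = [[2, -4.2]].
C[0] = 2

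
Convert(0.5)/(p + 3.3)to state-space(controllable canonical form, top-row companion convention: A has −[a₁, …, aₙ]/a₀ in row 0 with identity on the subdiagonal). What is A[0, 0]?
Reachable canonical form for den = p + 3.3: top row of A = -[a₁,a₂,...,aₙ]/a₀, ones on the subdiagonal, zeros elsewhere.
A = [[-3.3]].
A[0,0] = -3.3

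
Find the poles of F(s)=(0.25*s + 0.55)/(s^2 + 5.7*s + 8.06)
Set denominator = 0: s^2 + 5.7*s + 8.06 = (s + 3.1)(s + 2.6) = 0 → Poles: -2.6, -3.1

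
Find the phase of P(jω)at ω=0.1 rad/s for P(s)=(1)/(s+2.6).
Substitute s = j*0.1: P(j0.1) = 0.384047 - 0.014771j.
∠P(j0.1) = atan2(Im, Re) = atan2(-0.014771, 0.384047) = -2.20°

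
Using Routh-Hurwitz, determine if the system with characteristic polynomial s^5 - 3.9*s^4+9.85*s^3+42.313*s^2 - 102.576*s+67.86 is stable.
Routh array:
s^5: [1, 9.85, -102.576]; s^4: [-3.9, 42.313, 67.86]; s^3: [20.6995, -85.176]; s^2: [26.265, 67.86]; s^1: [-138.657]; s^0: [67.86]
First column: [1, -3.9, 20.6995, 26.265, -138.657, 67.86]. Sign changes = 4.
No, unstable (4 RHP root(s))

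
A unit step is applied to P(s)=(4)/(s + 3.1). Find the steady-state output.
FVT: lim_{t→∞} y(t) = lim_{s→0} s*Y(s) where Y(s) = P(s)/s.
= lim_{s→0} P(s) = P(0) = num(0)/den(0) = 4/3.1 = 1.29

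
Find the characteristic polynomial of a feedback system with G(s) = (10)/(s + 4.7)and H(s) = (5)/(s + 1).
Characteristic poly = G_den * H_den + G_num * H_num = (s^2 + 5.7*s + 4.7) + (50) = s^2 + 5.7*s + 54.7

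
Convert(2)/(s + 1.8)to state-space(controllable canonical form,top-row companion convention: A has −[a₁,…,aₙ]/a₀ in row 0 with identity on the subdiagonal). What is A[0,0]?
Reachable canonical form for den = s + 1.8: top row of A = -[a₁,a₂,...,aₙ]/a₀, ones on the subdiagonal, zeros elsewhere.
A = [[-1.8]].
A[0,0] = -1.8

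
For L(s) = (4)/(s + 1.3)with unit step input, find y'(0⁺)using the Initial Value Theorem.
IVT: y'(0⁺) = lim_{s→∞} s²·Y(s) = lim_{s→∞} s·L(s).
deg(num) = 0, deg(den) = 1, relative degree = 1, so s·L(s) → (leading num)/(leading den) = 4/1 = 4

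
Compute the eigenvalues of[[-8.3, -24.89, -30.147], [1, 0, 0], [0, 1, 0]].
Eigenvalues solve det(λI - A) = 0.
Characteristic polynomial: λ^3 + 8.3*λ^2 + 24.89*λ + 30.147 = 0.
Factor: (λ + 3.9)(λ^2 + 4.4*λ + 7.73) = 0.
Roots: -2.2 + 1.7j, -2.2 - 1.7j, -3.9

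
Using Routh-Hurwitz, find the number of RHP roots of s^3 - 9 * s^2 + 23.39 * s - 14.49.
Routh array:
s^3: [1, 23.39]; s^2: [-9, -14.49]; s^1: [21.78]; s^0: [-14.49]
First column: [1, -9, 21.78, -14.49]. Sign changes = RHP roots = 3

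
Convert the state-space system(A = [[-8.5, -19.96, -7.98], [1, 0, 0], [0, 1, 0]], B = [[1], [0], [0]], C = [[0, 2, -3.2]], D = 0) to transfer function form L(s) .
L(s) = C(sI - A)⁻¹B + D.
Characteristic polynomial det(sI - A) = s^3 + 8.5*s^2 + 19.96*s + 7.98.
Numerator from C·adj(sI-A)·B + D·det(sI-A) = 2*s - 3.2.
L(s) = (2*s - 3.2)/(s^3 + 8.5*s^2 + 19.96*s + 7.98)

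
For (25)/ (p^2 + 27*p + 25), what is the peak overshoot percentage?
Standard form: ωn²/(p²+2ζωn·p+ωn²) → ωn = 5, ζ = 2.7.
ζ ≥ 1, so the response is non-oscillatory: peak overshoot = 0%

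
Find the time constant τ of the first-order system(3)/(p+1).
First-order system: τ = -1/pole. Pole = -1. τ = -1/(-1) = 1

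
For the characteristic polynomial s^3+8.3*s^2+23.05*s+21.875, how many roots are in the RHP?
s^3 + 8.3*s^2 + 23.05*s + 21.875 = (s + 3.5)(s^2 + 4.8*s + 6.25). Poles: -2.4 + 0.7j, -2.4 - 0.7j, -3.5. RHP poles (Re>0): 0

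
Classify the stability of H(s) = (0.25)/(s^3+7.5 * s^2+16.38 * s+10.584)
Denominator: s^3 + 7.5*s^2 + 16.38*s + 10.584 = (s + 1.2)(s + 2.1)(s + 4.2). Poles: -1.2, -2.1, -4.2. Stable (all poles in LHP)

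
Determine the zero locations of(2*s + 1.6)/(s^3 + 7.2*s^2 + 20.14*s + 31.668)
Set numerator = 0: 2*s + 1.6 = 0 → Zeros: -0.8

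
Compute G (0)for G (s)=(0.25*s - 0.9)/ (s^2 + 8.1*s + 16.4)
DC gain = G(0) = num(0)/den(0) = -0.9/16.4 = -0.05488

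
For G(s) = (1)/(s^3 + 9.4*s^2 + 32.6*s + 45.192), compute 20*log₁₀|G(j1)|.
Substitute s = j*1: G(j1) = 0.0157008 - 0.0138619j.
|G(j1)| = sqrt(Re² + Im²) = 0.02094.
20*log₁₀(0.02094) = -33.58 dB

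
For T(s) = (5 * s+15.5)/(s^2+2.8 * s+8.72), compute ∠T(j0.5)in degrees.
Substitute s = j*0.5: T(j0.5) = 1.82881 - 0.00712339j.
∠T(j0.5) = atan2(Im, Re) = atan2(-0.00712339, 1.82881) = -0.22°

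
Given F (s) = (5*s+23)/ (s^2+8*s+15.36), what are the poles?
Set denominator = 0: s^2 + 8*s + 15.36 = (s + 4.8)(s + 3.2) = 0 → Poles: -3.2, -4.8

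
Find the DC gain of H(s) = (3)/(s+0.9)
DC gain = H(0) = num(0)/den(0) = 3/0.9 = 3.333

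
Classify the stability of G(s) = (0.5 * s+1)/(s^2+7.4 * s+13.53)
Denominator: s^2 + 7.4*s + 13.53 = (s + 3.3)(s + 4.1). Poles: -3.3, -4.1. Stable (all poles in LHP)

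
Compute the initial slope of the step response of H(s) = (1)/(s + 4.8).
IVT: y'(0⁺) = lim_{s→∞} s²·Y(s) = lim_{s→∞} s·H(s).
deg(num) = 0, deg(den) = 1, relative degree = 1, so s·H(s) → (leading num)/(leading den) = 1/1 = 1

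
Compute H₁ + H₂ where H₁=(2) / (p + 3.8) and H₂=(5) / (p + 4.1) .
Parallel: H = H₁ + H₂ = (n₁·d₂ + n₂·d₁)/(d₁·d₂).
n₁·d₂ = 2*p + 8.2. n₂·d₁ = 5*p + 19. Sum = 7*p + 27.2. d₁·d₂ = p^2 + 7.9*p + 15.58.
H(p) = (7*p + 27.2)/(p^2 + 7.9*p + 15.58)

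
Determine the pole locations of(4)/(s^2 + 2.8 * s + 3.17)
Set denominator = 0: s^2 + 2.8*s + 3.17 = 0 → Poles: -1.4 + 1.1j, -1.4 - 1.1j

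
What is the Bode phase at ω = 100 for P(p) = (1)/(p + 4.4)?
Substitute p = j*100: P(j100) = 0.00043915 - 0.00998068j.
∠P(j100) = atan2(Im, Re) = atan2(-0.00998068, 0.00043915) = -87.48°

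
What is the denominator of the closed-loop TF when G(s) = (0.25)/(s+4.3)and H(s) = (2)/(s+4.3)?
Characteristic poly = G_den * H_den + G_num * H_num = (s^2 + 8.6*s + 18.49) + (0.5) = s^2 + 8.6*s + 18.99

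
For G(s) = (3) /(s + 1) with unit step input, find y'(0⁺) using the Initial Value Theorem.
IVT: y'(0⁺) = lim_{s→∞} s²·Y(s) = lim_{s→∞} s·G(s).
deg(num) = 0, deg(den) = 1, relative degree = 1, so s·G(s) → (leading num)/(leading den) = 3/1 = 3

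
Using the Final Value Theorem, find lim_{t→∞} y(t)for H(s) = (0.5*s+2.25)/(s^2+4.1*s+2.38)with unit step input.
FVT: lim_{t→∞} y(t) = lim_{s→0} s*Y(s) where Y(s) = H(s)/s.
= lim_{s→0} H(s) = H(0) = num(0)/den(0) = 2.25/2.38 = 0.9454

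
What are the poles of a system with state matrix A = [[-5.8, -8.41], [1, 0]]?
Eigenvalues solve det(λI - A) = 0.
Characteristic polynomial: λ^2 + 5.8*λ + 8.41 = 0.
Factor: (λ + 2.9)(λ + 2.9) = 0.
Roots: -2.9, -2.9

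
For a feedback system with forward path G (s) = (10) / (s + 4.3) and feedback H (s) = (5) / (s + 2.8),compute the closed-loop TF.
Closed-loop T = G/(1+GH).
Numerator: G_num * H_den = 10*s + 28.
Denominator: G_den * H_den + G_num * H_num = (s^2 + 7.1*s + 12.04) + (50) = s^2 + 7.1*s + 62.04.
T(s) = (10*s + 28)/(s^2 + 7.1*s + 62.04)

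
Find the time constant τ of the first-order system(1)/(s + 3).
First-order system: τ = -1/pole. Pole = -3. τ = -1/(-3) = 0.3333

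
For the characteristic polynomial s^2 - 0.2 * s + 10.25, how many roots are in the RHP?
Poles: 0.1 + 3.2j, 0.1 - 3.2j. RHP poles (Re>0): 2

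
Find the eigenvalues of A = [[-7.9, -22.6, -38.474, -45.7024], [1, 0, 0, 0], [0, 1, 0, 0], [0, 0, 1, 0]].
Eigenvalues solve det(λI - A) = 0.
Characteristic polynomial: λ^4 + 7.9*λ^3 + 22.6*λ^2 + 38.474*λ + 45.7024 = 0.
Factor: (λ + 3.7)(λ + 3.2)(λ^2 + λ + 3.86) = 0.
Roots: -0.5 + 1.9j, -0.5 - 1.9j, -3.2, -3.7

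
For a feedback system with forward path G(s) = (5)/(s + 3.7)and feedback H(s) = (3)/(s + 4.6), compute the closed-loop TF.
Closed-loop T = G/(1+GH).
Numerator: G_num * H_den = 5*s + 23.
Denominator: G_den * H_den + G_num * H_num = (s^2 + 8.3*s + 17.02) + (15) = s^2 + 8.3*s + 32.02.
T(s) = (5*s + 23)/(s^2 + 8.3*s + 32.02)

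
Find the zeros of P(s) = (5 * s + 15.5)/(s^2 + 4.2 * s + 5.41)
Set numerator = 0: 5*s + 15.5 = 0 → Zeros: -3.1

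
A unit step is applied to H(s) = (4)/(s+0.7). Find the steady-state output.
FVT: lim_{t→∞} y(t) = lim_{s→0} s*Y(s) where Y(s) = H(s)/s.
= lim_{s→0} H(s) = H(0) = num(0)/den(0) = 4/0.7 = 5.714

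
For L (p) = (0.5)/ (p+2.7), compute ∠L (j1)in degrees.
Substitute p = j*1: L(j1) = 0.162847 - 0.0603136j.
∠L(j1) = atan2(Im, Re) = atan2(-0.0603136, 0.162847) = -20.32°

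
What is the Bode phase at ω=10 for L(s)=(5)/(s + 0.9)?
Substitute s = j*10: L(j10) = 0.0446384 - 0.495983j.
∠L(j10) = atan2(Im, Re) = atan2(-0.495983, 0.0446384) = -84.86°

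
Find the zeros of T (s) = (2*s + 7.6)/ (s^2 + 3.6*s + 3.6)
Set numerator = 0: 2*s + 7.6 = 0 → Zeros: -3.8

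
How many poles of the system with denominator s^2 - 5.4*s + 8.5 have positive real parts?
Poles: 2.7 + 1.1j, 2.7 - 1.1j. RHP poles (Re>0): 2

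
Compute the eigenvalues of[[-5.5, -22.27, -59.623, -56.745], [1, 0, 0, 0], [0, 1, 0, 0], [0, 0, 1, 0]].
Eigenvalues solve det(λI - A) = 0.
Characteristic polynomial: λ^4 + 5.5*λ^3 + 22.27*λ^2 + 59.623*λ + 56.745 = 0.
Factor: (λ + 2.5)(λ + 1.8)(λ^2 + 1.2*λ + 12.61) = 0.
Roots: -0.6 + 3.5j, -0.6 - 3.5j, -1.8, -2.5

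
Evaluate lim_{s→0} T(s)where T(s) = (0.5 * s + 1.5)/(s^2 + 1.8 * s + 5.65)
DC gain = T(0) = num(0)/den(0) = 1.5/5.65 = 0.2655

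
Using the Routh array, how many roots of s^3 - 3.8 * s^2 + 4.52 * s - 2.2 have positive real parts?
Routh array:
s^3: [1, 4.52]; s^2: [-3.8, -2.2]; s^1: [3.94105]; s^0: [-2.2]
First column: [1, -3.8, 3.94105, -2.2]. Sign changes = RHP roots = 3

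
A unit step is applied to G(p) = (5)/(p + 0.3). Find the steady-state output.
FVT: lim_{t→∞} y(t) = lim_{p→0} p*Y(p) where Y(p) = G(p)/p.
= lim_{p→0} G(p) = G(0) = num(0)/den(0) = 5/0.3 = 16.67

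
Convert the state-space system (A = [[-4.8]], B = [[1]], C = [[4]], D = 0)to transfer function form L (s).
L(s) = C(sI - A)⁻¹B + D.
Characteristic polynomial det(sI - A) = s + 4.8.
Numerator from C·adj(sI-A)·B + D·det(sI-A) = 4.
L(s) = (4)/(s + 4.8)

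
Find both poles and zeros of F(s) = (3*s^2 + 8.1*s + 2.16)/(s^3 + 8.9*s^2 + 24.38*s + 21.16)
Set denominator = 0: s^3 + 8.9*s^2 + 24.38*s + 21.16 = (s + 2)(s + 4.6)(s + 2.3) = 0 → Poles: -2, -2.3, -4.6
Set numerator = 0: 3*s^2 + 8.1*s + 2.16 = 3*(s + 0.3)(s + 2.4) = 0 → Zeros: -0.3, -2.4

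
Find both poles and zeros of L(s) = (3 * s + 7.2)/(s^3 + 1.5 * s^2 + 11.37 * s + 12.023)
Set denominator = 0: s^3 + 1.5*s^2 + 11.37*s + 12.023 = (s + 1.1)(s^2 + 0.4*s + 10.93) = 0 → Poles: -0.2 + 3.3j, -0.2 - 3.3j, -1.1
Set numerator = 0: 3*s + 7.2 = 0 → Zeros: -2.4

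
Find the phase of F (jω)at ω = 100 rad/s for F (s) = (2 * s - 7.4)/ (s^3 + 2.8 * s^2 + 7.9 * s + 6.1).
Substitute s = j*100: F(j100) = -0.000199794 - 1.30033e-05j.
∠F(j100) = atan2(Im, Re) = atan2(-1.30033e-05, -0.000199794) = -176.28°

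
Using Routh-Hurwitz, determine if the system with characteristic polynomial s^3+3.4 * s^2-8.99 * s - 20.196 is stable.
Routh array:
s^3: [1, -8.99]; s^2: [3.4, -20.196]; s^1: [-3.05]; s^0: [-20.196]
First column: [1, 3.4, -3.05, -20.196]. Sign changes = 1.
No, unstable (1 RHP root(s))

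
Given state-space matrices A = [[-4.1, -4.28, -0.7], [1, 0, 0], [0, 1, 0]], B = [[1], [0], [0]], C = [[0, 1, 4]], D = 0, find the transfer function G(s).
G(s) = C(sI - A)⁻¹B + D.
Characteristic polynomial det(sI - A) = s^3 + 4.1*s^2 + 4.28*s + 0.7.
Numerator from C·adj(sI-A)·B + D·det(sI-A) = s + 4.
G(s) = (s + 4)/(s^3 + 4.1*s^2 + 4.28*s + 0.7)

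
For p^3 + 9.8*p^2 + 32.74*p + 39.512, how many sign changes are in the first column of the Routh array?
Routh array:
p^3: [1, 32.74]; p^2: [9.8, 39.512]; p^1: [28.7082]; p^0: [39.512]
First column: [1, 9.8, 28.7082, 39.512]. Sign changes = 0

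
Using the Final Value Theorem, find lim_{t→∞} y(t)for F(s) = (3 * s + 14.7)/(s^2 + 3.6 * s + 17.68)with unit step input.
FVT: lim_{t→∞} y(t) = lim_{s→0} s*Y(s) where Y(s) = F(s)/s.
= lim_{s→0} F(s) = F(0) = num(0)/den(0) = 14.7/17.68 = 0.8314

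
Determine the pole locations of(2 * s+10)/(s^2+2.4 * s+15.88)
Set denominator = 0: s^2 + 2.4*s + 15.88 = 0 → Poles: -1.2 + 3.8j, -1.2 - 3.8j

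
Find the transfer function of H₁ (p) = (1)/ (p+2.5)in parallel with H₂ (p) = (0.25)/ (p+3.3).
Parallel: H = H₁ + H₂ = (n₁·d₂ + n₂·d₁)/(d₁·d₂).
n₁·d₂ = p + 3.3. n₂·d₁ = 0.25*p + 0.625. Sum = 1.25*p + 3.925. d₁·d₂ = p^2 + 5.8*p + 8.25.
H(p) = (1.25*p + 3.925)/(p^2 + 5.8*p + 8.25)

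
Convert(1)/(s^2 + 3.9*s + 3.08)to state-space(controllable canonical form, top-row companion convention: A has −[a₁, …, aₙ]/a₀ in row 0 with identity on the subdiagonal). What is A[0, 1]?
Reachable canonical form for den = s^2 + 3.9*s + 3.08: top row of A = -[a₁,a₂,...,aₙ]/a₀, ones on the subdiagonal, zeros elsewhere.
A = [[-3.9, -3.08], [1, 0]].
A[0,1] = -3.08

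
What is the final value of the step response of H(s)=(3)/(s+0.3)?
FVT: lim_{t→∞} y(t) = lim_{s→0} s*Y(s) where Y(s) = H(s)/s.
= lim_{s→0} H(s) = H(0) = num(0)/den(0) = 3/0.3 = 10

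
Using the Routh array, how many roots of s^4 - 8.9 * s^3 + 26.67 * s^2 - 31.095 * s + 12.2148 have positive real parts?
Routh array:
s^4: [1, 26.67, 12.2148]; s^3: [-8.9, -31.095]; s^2: [23.1762, 12.2148]; s^1: [-26.4043]; s^0: [12.2148]
First column: [1, -8.9, 23.1762, -26.4043, 12.2148]. Sign changes = RHP roots = 4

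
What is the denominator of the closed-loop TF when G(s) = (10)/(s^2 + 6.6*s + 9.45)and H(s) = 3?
Characteristic poly = G_den * H_den + G_num * H_num = (s^2 + 6.6*s + 9.45) + (30) = s^2 + 6.6*s + 39.45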